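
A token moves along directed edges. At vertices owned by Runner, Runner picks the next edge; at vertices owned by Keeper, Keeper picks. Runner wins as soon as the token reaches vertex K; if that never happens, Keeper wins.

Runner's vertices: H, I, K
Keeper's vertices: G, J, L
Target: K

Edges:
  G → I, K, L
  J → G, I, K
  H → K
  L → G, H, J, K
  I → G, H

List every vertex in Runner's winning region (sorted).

A0 = {K}
A1: add {H} — H (Runner) has H→K.
A2: add {I} — I (Runner) has I→H.
A3 = A2; e.g. G (Keeper) can still go to L. Fixed point.
Runner's winning region = {H, I, K}.

H, I, K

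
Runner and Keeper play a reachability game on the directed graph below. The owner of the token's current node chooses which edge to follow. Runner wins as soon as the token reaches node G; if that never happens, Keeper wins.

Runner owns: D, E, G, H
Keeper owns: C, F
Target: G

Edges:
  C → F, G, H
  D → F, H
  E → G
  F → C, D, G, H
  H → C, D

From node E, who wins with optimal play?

A0 = {G}
A1: add {E} — E (Runner) has E→G.
A2 = A1; e.g. C (Keeper) can still go to F. Fixed point.
E ∈ A1, so Runner can force the target.

Runner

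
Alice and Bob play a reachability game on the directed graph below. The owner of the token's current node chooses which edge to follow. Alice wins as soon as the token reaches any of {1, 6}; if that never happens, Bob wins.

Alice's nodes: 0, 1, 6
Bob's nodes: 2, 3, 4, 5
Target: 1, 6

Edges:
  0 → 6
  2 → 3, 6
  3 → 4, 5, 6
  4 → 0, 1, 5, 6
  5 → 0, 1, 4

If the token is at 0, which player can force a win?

Alice

A0 = {1, 6}
A1: add {0} — 0 (Alice) has 0→6.
A2 = A1; e.g. 2 (Bob) can still go to 3. Fixed point.
0 ∈ A1, so Alice can force the target.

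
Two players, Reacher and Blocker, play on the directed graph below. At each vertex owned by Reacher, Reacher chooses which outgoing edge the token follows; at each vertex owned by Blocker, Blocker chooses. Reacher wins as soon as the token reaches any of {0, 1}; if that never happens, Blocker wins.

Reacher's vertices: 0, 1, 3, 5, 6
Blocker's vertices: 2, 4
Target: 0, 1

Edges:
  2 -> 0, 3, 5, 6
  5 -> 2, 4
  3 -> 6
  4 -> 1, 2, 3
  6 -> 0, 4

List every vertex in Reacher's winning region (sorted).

0, 1, 3, 6

A0 = {0, 1}
A1: add {6} — 6 (Reacher) has 6→0.
A2: add {3} — 3 (Reacher) has 3→6.
A3 = A2; e.g. 2 (Blocker) can still go to 5. Fixed point.
Reacher's winning region = {0, 1, 3, 6}.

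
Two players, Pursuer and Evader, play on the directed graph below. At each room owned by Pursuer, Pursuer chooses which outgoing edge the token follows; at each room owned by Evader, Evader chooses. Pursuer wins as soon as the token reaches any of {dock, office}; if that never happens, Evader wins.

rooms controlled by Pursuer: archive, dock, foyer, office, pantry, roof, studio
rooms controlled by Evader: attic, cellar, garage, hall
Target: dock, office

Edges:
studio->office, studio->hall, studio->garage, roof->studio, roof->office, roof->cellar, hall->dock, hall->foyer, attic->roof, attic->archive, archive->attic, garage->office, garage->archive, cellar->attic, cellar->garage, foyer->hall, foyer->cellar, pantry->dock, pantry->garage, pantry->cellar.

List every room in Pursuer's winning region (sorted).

A0 = {dock, office}
A1: add {pantry, roof, studio} — studio (Pursuer) has studio→office; roof (Pursuer) has roof→office; pantry (Pursuer) has pantry→dock.
A2 = A1; e.g. hall (Evader) can still go to foyer. Fixed point.
Pursuer's winning region = {dock, office, pantry, roof, studio}.

dock, office, pantry, roof, studio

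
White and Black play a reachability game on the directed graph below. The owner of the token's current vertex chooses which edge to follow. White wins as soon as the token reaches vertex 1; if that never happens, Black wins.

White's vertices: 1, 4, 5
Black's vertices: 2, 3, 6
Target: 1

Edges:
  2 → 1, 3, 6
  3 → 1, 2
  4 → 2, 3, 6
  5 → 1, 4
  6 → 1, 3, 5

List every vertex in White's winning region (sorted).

A0 = {1}
A1: add {5} — 5 (White) has 5→1.
A2 = A1; e.g. 2 (Black) can still go to 3. Fixed point.
White's winning region = {1, 5}.

1, 5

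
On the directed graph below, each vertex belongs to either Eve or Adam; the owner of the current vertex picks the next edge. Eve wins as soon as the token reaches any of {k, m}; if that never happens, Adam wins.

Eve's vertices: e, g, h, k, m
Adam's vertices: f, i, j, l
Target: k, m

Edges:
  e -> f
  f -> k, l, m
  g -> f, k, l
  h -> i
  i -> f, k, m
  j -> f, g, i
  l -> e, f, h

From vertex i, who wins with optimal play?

Adam

A0 = {k, m}
A1: add {g} — g (Eve) has g→k.
A2 = A1; e.g. e (Eve) has no edge into A1. Fixed point.
i never enters the attractor, so Adam can avoid the target forever.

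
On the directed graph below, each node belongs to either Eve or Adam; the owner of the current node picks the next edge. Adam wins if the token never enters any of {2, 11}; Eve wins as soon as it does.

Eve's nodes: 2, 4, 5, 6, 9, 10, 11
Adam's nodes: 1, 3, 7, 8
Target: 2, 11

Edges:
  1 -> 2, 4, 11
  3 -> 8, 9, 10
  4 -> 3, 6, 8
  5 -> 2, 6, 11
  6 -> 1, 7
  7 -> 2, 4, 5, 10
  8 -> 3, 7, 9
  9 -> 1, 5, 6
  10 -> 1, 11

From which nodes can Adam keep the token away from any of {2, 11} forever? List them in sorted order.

A0 = {2, 11}
A1: add {5, 10} — 5 (Eve) has 5→2; 10 (Eve) has 10→11.
A2: add {9} — 9 (Eve) has 9→5.
A3 = A2; e.g. 1 (Adam) can still go to 4. Fixed point.
Eve's attractor = {2, 5, 9, 10, 11}; Adam avoids the target exactly from the complement.

1, 3, 4, 6, 7, 8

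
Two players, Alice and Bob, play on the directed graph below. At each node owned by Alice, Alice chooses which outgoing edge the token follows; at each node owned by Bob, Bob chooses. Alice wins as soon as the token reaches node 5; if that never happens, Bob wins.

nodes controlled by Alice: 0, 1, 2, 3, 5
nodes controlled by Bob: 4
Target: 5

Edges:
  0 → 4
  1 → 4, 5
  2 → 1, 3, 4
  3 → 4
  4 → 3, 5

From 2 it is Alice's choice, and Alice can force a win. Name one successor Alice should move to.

A0 = {5}
A1: add {1} — 1 (Alice) has 1→5.
A2: add {2} — 2 (Alice) has 2→1.
A3 = A2; e.g. 0 (Alice) has no edge into A2. Fixed point.
From 2, successor 1 is in the attractor (rank 1); the other successors 3, 4 are not.

1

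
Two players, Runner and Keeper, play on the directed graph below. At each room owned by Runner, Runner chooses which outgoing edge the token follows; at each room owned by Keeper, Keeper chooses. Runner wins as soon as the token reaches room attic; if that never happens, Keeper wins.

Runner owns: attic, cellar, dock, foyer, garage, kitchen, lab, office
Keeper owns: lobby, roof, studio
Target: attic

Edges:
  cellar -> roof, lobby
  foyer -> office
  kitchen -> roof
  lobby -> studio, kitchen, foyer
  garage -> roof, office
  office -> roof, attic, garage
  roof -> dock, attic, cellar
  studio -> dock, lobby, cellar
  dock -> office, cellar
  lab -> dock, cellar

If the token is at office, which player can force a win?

A0 = {attic}
A1: add {office} — office (Runner) has office→attic.
office ∈ A1, so Runner can force the target.

Runner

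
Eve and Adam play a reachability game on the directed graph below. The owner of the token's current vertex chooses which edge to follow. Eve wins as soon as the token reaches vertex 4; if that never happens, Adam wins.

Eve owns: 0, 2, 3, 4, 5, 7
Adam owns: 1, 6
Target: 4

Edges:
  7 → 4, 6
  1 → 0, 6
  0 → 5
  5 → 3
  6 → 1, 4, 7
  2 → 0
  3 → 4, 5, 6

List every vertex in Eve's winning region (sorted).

0, 2, 3, 4, 5, 7

A0 = {4}
A1: add {3, 7} — 3 (Eve) has 3→4; 7 (Eve) has 7→4.
A2: add {5} — 5 (Eve) has 5→3.
A3: add {0} — 0 (Eve) has 0→5.
A4: add {2} — 2 (Eve) has 2→0.
A5 = A4; e.g. 1 (Adam) can still go to 6. Fixed point.
Eve's winning region = {0, 2, 3, 4, 5, 7}.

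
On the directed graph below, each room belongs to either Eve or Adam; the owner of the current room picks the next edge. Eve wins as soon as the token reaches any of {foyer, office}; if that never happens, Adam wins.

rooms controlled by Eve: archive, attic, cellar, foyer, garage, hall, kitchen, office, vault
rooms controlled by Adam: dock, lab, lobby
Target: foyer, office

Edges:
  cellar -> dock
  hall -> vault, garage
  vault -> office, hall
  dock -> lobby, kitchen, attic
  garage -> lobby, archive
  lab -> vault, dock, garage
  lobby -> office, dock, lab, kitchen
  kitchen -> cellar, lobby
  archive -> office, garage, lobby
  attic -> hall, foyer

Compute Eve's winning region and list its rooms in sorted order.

A0 = {foyer, office}
A1: add {archive, attic, vault} — vault (Eve) has vault→office; archive (Eve) has archive→office; attic (Eve) has attic→foyer.
A2: add {garage, hall} — hall (Eve) has hall→vault; garage (Eve) has garage→archive.
A3 = A2; e.g. cellar (Eve) has no edge into A2. Fixed point.
Eve's winning region = {archive, attic, foyer, garage, hall, office, vault}.

archive, attic, foyer, garage, hall, office, vault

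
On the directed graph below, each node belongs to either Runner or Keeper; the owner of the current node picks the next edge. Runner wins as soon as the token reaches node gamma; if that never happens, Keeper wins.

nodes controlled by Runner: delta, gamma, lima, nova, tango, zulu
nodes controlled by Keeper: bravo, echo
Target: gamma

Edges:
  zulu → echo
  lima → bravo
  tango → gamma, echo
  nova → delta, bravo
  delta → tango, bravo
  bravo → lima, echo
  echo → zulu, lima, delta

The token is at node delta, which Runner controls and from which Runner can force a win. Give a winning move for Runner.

tango

A0 = {gamma}
A1: add {tango} — tango (Runner) has tango→gamma.
A2: add {delta} — delta (Runner) has delta→tango.
A3: add {nova} — nova (Runner) has nova→delta.
A4 = A3; e.g. zulu (Runner) has no edge into A3. Fixed point.
From delta, successor tango is in the attractor (rank 1); the other successor bravo is not.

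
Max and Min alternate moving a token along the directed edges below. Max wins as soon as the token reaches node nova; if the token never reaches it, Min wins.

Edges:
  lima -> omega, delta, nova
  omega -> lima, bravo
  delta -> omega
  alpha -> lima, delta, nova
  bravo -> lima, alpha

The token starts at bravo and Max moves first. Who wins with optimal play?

Min

Track states (vertex, player-to-move).
A0 = {(nova,Max), (nova,Min)}
A1: add {(lima,Max), (alpha,Max)}.
A2: add {(bravo,Min)}.
A3: add {(omega,Max)}.
A4: add {(delta,Min)}.
A5 = A4; e.g. (lima,Min) stays out. (bravo,Max) never enters ⇒ Min avoids the target.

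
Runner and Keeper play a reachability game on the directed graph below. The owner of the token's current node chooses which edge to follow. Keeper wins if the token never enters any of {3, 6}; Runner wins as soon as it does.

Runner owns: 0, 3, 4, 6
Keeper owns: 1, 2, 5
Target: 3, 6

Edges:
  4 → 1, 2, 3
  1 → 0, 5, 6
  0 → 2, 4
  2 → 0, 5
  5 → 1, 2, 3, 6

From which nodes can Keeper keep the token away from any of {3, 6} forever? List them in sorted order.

A0 = {3, 6}
A1: add {4} — 4 (Runner) has 4→3.
A2: add {0} — 0 (Runner) has 0→4.
A3 = A2; e.g. 1 (Keeper) can still go to 5. Fixed point.
Runner's attractor = {0, 3, 4, 6}; Keeper avoids the target exactly from the complement.

1, 2, 5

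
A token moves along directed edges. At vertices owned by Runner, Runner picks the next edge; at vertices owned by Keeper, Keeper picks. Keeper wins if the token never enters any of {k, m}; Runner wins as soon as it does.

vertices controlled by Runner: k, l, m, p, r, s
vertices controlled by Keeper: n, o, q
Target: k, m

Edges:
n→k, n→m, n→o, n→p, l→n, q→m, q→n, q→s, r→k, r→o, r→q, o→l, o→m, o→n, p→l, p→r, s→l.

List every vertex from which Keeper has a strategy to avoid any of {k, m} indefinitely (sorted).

l, n, o, q, s

A0 = {k, m}
A1: add {r} — r (Runner) has r→k.
A2: add {p} — p (Runner) has p→r.
A3 = A2; e.g. l (Runner) has no edge into A2. Fixed point.
Runner's attractor = {k, m, p, r}; Keeper avoids the target exactly from the complement.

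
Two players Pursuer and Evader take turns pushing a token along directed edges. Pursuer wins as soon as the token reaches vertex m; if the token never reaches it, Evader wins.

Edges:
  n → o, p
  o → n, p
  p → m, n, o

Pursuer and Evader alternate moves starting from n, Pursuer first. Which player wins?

Evader

Track states (vertex, player-to-move).
A0 = {(m,Pursuer), (m,Evader)}
A1: add {(p,Pursuer)}.
A2 = A1; e.g. (n,Pursuer) stays out. (n,Pursuer) never enters ⇒ Evader avoids the target.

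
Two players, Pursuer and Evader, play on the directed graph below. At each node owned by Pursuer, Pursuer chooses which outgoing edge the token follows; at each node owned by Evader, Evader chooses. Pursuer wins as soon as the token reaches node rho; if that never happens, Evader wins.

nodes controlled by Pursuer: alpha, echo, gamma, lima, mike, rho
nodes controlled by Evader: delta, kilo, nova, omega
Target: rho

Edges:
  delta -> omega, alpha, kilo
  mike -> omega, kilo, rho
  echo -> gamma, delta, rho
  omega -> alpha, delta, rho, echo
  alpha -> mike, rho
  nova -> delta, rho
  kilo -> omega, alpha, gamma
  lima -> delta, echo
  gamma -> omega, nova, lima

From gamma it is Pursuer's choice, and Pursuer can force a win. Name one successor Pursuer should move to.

A0 = {rho}
A1: add {alpha, echo, mike} — mike (Pursuer) has mike→rho; alpha (Pursuer) has alpha→rho; echo (Pursuer) has echo→rho.
A2: add {lima} — lima (Pursuer) has lima→echo.
A3: add {gamma} — gamma (Pursuer) has gamma→lima.
A4 = A3; e.g. omega (Evader) can still go to delta. Fixed point.
From gamma, successor lima is in the attractor (rank 2); the other successors nova, omega are not.

lima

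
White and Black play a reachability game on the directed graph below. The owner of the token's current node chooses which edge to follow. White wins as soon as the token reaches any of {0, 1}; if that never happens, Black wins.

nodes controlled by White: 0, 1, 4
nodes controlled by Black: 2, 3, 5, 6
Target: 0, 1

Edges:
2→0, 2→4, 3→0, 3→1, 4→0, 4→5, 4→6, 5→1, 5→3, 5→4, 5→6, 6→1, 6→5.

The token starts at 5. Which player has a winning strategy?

Black

A0 = {0, 1}
A1: add {3, 4} — 3 (Black): all of {0, 1} already in; 4 (White) has 4→0.
A2: add {2} — 2 (Black): all of {0, 4} already in.
A3 = A2; e.g. 5 (Black) can still go to 6. Fixed point.
5 never enters the attractor, so Black can avoid the target forever.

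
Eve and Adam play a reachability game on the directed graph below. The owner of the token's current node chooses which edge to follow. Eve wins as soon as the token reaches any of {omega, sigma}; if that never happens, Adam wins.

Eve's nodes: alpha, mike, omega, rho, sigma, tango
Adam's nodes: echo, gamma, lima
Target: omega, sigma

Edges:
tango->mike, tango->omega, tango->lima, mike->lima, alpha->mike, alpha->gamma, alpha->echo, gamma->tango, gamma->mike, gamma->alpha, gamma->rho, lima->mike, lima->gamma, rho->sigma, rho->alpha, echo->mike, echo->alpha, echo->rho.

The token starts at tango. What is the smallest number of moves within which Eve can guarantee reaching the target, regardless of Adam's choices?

1

A0 = {omega, sigma}
A1: add {rho, tango} — tango (Eve) has tango→omega; rho (Eve) has rho→sigma.
A2 = A1; e.g. mike (Eve) has no edge into A1. Fixed point.
tango enters the attractor at level 1, so Eve can force the target in 1 move from there.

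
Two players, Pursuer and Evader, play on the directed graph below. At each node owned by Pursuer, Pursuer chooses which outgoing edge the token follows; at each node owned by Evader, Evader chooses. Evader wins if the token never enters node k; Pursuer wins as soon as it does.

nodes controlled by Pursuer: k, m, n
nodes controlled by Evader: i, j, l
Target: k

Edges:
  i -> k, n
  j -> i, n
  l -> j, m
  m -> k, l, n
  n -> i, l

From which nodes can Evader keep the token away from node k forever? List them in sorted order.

i, j, l, n

A0 = {k}
A1: add {m} — m (Pursuer) has m→k.
A2 = A1; e.g. i (Evader) can still go to n. Fixed point.
Pursuer's attractor = {k, m}; Evader avoids the target exactly from the complement.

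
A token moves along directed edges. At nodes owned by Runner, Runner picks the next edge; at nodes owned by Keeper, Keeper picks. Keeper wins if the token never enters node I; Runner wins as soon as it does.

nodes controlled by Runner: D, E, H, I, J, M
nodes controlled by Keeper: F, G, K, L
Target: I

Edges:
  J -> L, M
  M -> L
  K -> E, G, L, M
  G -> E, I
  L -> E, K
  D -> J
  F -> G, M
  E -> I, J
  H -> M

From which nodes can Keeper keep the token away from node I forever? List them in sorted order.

A0 = {I}
A1: add {E} — E (Runner) has E→I.
A2: add {G} — G (Keeper): all of {E, I} already in.
A3 = A2; e.g. D (Runner) has no edge into A2. Fixed point.
Runner's attractor = {E, G, I}; Keeper avoids the target exactly from the complement.

D, F, H, J, K, L, M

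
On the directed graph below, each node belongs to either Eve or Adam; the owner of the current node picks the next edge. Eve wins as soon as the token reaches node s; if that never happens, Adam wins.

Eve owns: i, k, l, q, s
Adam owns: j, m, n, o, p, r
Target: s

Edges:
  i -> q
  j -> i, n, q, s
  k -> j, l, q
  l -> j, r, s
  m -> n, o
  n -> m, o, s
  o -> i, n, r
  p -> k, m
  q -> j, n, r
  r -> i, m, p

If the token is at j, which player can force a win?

A0 = {s}
A1: add {l} — l (Eve) has l→s.
A2: add {k} — k (Eve) has k→l.
A3 = A2; e.g. i (Eve) has no edge into A2. Fixed point.
j never enters the attractor, so Adam can avoid the target forever.

Adam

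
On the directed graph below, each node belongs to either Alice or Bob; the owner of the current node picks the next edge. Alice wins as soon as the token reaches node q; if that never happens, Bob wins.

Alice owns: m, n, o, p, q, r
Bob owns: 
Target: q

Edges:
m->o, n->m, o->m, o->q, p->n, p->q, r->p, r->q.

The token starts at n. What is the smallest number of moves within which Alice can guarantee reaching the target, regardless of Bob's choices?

3

A0 = {q}
A1: add {o, p, r} — o (Alice) has o→q; p (Alice) has p→q; r (Alice) has r→q.
A2: add {m} — m (Alice) has m→o.
A3: add {n} — n (Alice) has n→m.
A3 = all vertices. Fixed point.
n enters the attractor at level 3, so Alice can force the target in 3 moves from there.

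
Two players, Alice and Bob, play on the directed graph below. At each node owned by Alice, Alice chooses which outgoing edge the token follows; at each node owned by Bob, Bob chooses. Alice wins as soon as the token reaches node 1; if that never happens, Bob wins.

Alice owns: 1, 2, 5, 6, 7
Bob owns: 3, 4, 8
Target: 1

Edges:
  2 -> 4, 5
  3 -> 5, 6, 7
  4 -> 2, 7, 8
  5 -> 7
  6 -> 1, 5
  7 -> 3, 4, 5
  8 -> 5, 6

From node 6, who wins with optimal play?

Alice

A0 = {1}
A1: add {6} — 6 (Alice) has 6→1.
A2 = A1; e.g. 2 (Alice) has no edge into A1. Fixed point.
6 ∈ A1, so Alice can force the target.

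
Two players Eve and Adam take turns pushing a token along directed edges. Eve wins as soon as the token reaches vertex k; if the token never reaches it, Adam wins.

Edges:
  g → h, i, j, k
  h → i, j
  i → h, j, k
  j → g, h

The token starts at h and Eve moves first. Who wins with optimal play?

Track states (vertex, player-to-move).
A0 = {(k,Eve), (k,Adam)}
A1: add {(g,Eve), (i,Eve)}.
A2 = A1; e.g. (g,Adam) stays out. (h,Eve) never enters ⇒ Adam avoids the target.

Adam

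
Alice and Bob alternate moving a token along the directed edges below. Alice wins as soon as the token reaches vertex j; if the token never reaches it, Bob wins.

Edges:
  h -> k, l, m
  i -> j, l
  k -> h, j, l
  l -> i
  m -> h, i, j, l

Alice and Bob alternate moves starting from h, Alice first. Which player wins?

Track states (vertex, player-to-move).
A0 = {(j,Alice), (j,Bob)}
A1: add {(i,Alice), (k,Alice), (m,Alice)}.
A2: add {(l,Bob)}.
A3: add {(h,Alice)}.
(h,Alice) ∈ A3 ⇒ Alice forces the target.

Alice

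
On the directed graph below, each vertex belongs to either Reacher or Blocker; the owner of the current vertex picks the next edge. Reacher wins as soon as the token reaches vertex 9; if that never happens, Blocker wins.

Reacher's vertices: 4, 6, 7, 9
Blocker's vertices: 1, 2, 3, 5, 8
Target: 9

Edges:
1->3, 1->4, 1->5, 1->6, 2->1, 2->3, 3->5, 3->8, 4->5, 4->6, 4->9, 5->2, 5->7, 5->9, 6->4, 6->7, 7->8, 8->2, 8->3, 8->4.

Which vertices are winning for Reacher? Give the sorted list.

4, 6, 9

A0 = {9}
A1: add {4} — 4 (Reacher) has 4→9.
A2: add {6} — 6 (Reacher) has 6→4.
A3 = A2; e.g. 1 (Blocker) can still go to 3. Fixed point.
Reacher's winning region = {4, 6, 9}.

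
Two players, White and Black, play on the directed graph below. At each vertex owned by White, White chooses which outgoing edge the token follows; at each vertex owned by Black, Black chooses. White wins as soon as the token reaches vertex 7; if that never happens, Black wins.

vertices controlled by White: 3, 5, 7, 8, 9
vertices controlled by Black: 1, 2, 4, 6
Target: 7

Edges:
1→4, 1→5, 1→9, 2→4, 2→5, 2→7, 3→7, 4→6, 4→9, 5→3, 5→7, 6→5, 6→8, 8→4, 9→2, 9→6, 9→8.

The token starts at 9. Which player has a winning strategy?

Black

A0 = {7}
A1: add {3, 5} — 3 (White) has 3→7; 5 (White) has 5→7.
A2 = A1; e.g. 1 (Black) can still go to 4. Fixed point.
9 never enters the attractor, so Black can avoid the target forever.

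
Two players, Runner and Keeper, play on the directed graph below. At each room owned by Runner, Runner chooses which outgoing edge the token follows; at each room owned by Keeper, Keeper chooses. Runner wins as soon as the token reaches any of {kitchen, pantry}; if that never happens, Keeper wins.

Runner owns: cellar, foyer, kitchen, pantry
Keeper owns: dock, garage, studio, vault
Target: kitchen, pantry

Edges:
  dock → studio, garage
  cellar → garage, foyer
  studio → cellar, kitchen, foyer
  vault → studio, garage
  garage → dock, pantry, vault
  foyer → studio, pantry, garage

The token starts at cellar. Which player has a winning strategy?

Runner

A0 = {kitchen, pantry}
A1: add {foyer} — foyer (Runner) has foyer→pantry.
A2: add {cellar} — cellar (Runner) has cellar→foyer.
cellar ∈ A2, so Runner can force the target.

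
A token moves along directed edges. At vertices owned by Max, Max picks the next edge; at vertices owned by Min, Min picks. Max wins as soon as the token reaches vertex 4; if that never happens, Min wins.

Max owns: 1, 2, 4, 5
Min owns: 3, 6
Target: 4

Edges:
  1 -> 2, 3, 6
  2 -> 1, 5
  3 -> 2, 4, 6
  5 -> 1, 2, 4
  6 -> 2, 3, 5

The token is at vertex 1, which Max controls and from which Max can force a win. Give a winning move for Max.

A0 = {4}
A1: add {5} — 5 (Max) has 5→4.
A2: add {2} — 2 (Max) has 2→5.
A3: add {1} — 1 (Max) has 1→2.
A4 = A3; e.g. 3 (Min) can still go to 6. Fixed point.
From 1, successor 2 is in the attractor (rank 2); the other successors 3, 6 are not.

2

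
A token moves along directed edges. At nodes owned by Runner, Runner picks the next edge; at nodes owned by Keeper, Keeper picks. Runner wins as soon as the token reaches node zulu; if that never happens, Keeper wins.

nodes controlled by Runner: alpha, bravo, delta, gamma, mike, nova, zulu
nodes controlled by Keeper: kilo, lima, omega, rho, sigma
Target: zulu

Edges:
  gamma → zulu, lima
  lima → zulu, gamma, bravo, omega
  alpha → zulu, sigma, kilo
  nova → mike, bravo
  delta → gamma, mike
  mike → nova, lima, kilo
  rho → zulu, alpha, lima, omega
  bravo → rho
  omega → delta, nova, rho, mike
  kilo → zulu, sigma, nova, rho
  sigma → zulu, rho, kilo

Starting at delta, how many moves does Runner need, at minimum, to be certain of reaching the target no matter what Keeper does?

2

A0 = {zulu}
A1: add {alpha, gamma} — alpha (Runner) has alpha→zulu; gamma (Runner) has gamma→zulu.
A2: add {delta} — delta (Runner) has delta→gamma.
A3 = A2; e.g. sigma (Keeper) can still go to rho. Fixed point.
delta enters the attractor at level 2, so Runner can force the target in 2 moves from there.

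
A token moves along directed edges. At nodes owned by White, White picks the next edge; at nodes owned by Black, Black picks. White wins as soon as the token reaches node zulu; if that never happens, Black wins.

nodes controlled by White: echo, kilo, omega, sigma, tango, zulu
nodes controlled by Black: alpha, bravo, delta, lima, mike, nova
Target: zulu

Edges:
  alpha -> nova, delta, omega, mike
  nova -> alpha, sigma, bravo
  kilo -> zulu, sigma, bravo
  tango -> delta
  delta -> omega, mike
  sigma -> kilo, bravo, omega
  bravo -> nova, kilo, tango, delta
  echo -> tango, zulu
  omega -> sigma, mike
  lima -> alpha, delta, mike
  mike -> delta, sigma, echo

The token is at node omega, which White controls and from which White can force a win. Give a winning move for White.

sigma

A0 = {zulu}
A1: add {echo, kilo} — kilo (White) has kilo→zulu; echo (White) has echo→zulu.
A2: add {sigma} — sigma (White) has sigma→kilo.
A3: add {omega} — omega (White) has omega→sigma.
A4 = A3; e.g. alpha (Black) can still go to nova. Fixed point.
From omega, successor sigma is in the attractor (rank 2); the other successor mike is not.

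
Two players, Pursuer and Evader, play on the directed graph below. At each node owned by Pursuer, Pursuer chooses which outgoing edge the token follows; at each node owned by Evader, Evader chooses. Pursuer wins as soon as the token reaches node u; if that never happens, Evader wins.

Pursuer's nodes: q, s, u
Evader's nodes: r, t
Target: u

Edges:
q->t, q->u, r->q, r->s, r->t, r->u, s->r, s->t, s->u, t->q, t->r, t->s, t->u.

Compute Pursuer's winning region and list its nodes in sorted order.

q, s, u

A0 = {u}
A1: add {q, s} — q (Pursuer) has q→u; s (Pursuer) has s→u.
A2 = A1; e.g. r (Evader) can still go to t. Fixed point.
Pursuer's winning region = {q, s, u}.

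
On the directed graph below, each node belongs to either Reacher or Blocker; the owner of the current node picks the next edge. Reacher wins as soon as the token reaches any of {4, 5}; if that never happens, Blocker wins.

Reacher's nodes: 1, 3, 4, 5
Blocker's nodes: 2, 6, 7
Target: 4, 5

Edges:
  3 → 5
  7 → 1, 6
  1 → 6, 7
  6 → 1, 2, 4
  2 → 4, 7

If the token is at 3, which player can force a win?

A0 = {4, 5}
A1: add {3} — 3 (Reacher) has 3→5.
A2 = A1; e.g. 1 (Reacher) has no edge into A1. Fixed point.
3 ∈ A1, so Reacher can force the target.

Reacher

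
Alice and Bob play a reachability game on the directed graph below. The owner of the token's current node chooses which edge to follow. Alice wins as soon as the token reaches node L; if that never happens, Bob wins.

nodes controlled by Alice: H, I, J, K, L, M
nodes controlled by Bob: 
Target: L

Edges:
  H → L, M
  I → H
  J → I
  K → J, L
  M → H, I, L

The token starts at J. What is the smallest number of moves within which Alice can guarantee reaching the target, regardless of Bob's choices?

A0 = {L}
A1: add {H, K, M} — H (Alice) has H→L; K (Alice) has K→L; M (Alice) has M→L.
A2: add {I} — I (Alice) has I→H.
A3: add {J} — J (Alice) has J→I.
A3 = all vertices. Fixed point.
J enters the attractor at level 3, so Alice can force the target in 3 moves from there.

3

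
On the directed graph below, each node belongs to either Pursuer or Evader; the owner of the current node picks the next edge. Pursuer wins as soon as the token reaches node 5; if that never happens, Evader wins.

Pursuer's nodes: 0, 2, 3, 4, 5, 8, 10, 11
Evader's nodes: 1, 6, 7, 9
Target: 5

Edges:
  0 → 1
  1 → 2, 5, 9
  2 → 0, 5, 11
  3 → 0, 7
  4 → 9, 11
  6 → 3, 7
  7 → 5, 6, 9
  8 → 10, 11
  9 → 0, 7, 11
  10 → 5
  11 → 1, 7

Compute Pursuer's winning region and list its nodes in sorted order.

2, 5, 8, 10

A0 = {5}
A1: add {2, 10} — 2 (Pursuer) has 2→5; 10 (Pursuer) has 10→5.
A2: add {8} — 8 (Pursuer) has 8→10.
A3 = A2; e.g. 0 (Pursuer) has no edge into A2. Fixed point.
Pursuer's winning region = {2, 5, 8, 10}.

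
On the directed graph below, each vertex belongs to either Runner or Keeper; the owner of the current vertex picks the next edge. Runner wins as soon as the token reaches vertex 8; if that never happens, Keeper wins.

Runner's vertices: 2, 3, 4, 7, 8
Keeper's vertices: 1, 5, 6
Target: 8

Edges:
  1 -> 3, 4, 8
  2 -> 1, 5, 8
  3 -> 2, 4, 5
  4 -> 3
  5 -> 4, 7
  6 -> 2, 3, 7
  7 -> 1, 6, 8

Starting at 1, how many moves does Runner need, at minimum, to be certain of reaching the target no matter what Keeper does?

4

A0 = {8}
A1: add {2, 7} — 2 (Runner) has 2→8; 7 (Runner) has 7→8.
A2: add {3} — 3 (Runner) has 3→2.
A3: add {4, 6} — 4 (Runner) has 4→3; 6 (Keeper): all of {2, 3, 7} already in.
A4: add {1, 5} — 1 (Keeper): all of {3, 4, 8} already in; 5 (Keeper): all of {4, 7} already in.
A4 = all vertices. Fixed point.
1 enters the attractor at level 4, so Runner can force the target in 4 moves from there.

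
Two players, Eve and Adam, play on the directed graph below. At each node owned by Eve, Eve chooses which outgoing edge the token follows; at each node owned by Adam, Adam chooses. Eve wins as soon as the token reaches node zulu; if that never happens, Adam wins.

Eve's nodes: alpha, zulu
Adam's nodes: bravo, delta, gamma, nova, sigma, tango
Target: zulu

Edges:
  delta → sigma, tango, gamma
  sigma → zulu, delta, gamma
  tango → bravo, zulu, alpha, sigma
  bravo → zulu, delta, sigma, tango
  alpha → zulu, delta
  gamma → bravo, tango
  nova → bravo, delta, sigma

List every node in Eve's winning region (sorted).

alpha, zulu

A0 = {zulu}
A1: add {alpha} — alpha (Eve) has alpha→zulu.
A2 = A1; e.g. bravo (Adam) can still go to delta. Fixed point.
Eve's winning region = {alpha, zulu}.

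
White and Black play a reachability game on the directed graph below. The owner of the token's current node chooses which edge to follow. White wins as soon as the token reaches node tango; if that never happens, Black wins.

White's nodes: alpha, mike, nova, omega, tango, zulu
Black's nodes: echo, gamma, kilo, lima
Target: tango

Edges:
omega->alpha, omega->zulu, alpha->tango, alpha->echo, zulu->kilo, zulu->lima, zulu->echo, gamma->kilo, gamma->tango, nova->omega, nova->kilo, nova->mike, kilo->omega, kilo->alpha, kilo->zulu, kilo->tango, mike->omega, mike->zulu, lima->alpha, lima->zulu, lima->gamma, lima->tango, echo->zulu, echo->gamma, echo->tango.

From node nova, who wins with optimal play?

White

A0 = {tango}
A1: add {alpha} — alpha (White) has alpha→tango.
A2: add {omega} — omega (White) has omega→alpha.
A3: add {mike, nova} — nova (White) has nova→omega; mike (White) has mike→omega.
A4 = A3; e.g. zulu (White) has no edge into A3. Fixed point.
nova ∈ A3, so White can force the target.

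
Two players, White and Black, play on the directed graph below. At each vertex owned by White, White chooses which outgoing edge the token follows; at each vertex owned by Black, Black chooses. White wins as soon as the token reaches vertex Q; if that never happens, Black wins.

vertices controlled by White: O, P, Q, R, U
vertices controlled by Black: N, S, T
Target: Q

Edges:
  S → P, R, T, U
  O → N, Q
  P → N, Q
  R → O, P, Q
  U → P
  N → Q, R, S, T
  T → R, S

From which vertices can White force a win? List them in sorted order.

O, P, Q, R, U

A0 = {Q}
A1: add {O, P, R} — O (White) has O→Q; P (White) has P→Q; R (White) has R→Q.
A2: add {U} — U (White) has U→P.
A3 = A2; e.g. N (Black) can still go to S. Fixed point.
White's winning region = {O, P, Q, R, U}.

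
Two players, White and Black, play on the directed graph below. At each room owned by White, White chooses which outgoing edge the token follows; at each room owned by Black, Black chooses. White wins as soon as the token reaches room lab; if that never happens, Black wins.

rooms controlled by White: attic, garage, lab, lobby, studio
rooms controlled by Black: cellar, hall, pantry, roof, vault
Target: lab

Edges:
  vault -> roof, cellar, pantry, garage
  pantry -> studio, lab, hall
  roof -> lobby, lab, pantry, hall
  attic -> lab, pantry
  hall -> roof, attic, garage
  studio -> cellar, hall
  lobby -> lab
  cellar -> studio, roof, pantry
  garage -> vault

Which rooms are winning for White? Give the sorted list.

attic, lab, lobby

A0 = {lab}
A1: add {attic, lobby} — lobby (White) has lobby→lab; attic (White) has attic→lab.
A2 = A1; e.g. studio (White) has no edge into A1. Fixed point.
White's winning region = {attic, lab, lobby}.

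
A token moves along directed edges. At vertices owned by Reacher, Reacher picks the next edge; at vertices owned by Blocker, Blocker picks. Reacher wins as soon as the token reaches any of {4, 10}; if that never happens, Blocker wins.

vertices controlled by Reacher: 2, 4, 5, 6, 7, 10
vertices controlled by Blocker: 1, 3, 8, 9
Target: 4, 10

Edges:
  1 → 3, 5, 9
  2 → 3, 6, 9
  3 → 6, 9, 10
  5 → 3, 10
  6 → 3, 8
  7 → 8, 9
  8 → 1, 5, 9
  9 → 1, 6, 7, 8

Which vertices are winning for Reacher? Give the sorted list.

4, 5, 10

A0 = {4, 10}
A1: add {5} — 5 (Reacher) has 5→10.
A2 = A1; e.g. 1 (Blocker) can still go to 3. Fixed point.
Reacher's winning region = {4, 5, 10}.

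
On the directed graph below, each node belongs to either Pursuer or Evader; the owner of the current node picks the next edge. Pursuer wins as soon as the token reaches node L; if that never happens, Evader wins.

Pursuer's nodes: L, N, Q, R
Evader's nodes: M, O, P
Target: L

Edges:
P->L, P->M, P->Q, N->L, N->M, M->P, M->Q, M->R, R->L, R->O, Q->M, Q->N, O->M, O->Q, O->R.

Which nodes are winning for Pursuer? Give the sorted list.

L, N, Q, R

A0 = {L}
A1: add {N, R} — N (Pursuer) has N→L; R (Pursuer) has R→L.
A2: add {Q} — Q (Pursuer) has Q→N.
A3 = A2; e.g. M (Evader) can still go to P. Fixed point.
Pursuer's winning region = {L, N, Q, R}.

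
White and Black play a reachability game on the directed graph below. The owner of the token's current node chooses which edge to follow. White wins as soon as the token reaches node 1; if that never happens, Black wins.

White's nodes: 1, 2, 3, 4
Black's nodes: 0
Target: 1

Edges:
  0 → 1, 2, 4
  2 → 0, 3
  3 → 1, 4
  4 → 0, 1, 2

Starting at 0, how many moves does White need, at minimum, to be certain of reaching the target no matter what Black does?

3

A0 = {1}
A1: add {3, 4} — 3 (White) has 3→1; 4 (White) has 4→1.
A2: add {2} — 2 (White) has 2→3.
A3: add {0} — 0 (Black): all of {1, 2, 4} already in.
A3 = all vertices. Fixed point.
0 enters the attractor at level 3, so White can force the target in 3 moves from there.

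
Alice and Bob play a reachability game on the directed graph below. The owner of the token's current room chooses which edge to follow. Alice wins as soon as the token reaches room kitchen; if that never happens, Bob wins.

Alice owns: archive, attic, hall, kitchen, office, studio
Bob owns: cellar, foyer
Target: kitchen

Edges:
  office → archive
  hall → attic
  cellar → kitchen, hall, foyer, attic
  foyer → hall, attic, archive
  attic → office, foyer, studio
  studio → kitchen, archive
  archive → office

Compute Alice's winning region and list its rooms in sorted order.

A0 = {kitchen}
A1: add {studio} — studio (Alice) has studio→kitchen.
A2: add {attic} — attic (Alice) has attic→studio.
A3: add {hall} — hall (Alice) has hall→attic.
A4 = A3; e.g. office (Alice) has no edge into A3. Fixed point.
Alice's winning region = {attic, hall, kitchen, studio}.

attic, hall, kitchen, studio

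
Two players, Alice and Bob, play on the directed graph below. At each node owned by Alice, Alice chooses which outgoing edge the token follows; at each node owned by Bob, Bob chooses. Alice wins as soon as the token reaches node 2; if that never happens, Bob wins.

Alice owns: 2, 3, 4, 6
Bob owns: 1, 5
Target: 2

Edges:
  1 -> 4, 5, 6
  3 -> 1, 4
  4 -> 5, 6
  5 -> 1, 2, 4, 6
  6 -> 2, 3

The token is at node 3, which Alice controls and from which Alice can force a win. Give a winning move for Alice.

A0 = {2}
A1: add {6} — 6 (Alice) has 6→2.
A2: add {4} — 4 (Alice) has 4→6.
A3: add {3} — 3 (Alice) has 3→4.
A4 = A3; e.g. 1 (Bob) can still go to 5. Fixed point.
From 3, successor 4 is in the attractor (rank 2); the other successor 1 is not.

4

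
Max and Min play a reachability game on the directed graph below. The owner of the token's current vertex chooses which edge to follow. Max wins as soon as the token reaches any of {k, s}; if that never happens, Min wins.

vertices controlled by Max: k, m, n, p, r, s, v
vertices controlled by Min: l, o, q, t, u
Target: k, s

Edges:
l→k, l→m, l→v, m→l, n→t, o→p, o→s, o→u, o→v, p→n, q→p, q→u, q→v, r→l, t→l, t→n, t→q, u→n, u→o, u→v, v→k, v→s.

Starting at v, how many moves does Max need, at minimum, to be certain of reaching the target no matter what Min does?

A0 = {k, s}
A1: add {v} — v (Max) has v→k.
A2 = A1; e.g. l (Min) can still go to m. Fixed point.
v enters the attractor at level 1, so Max can force the target in 1 move from there.

1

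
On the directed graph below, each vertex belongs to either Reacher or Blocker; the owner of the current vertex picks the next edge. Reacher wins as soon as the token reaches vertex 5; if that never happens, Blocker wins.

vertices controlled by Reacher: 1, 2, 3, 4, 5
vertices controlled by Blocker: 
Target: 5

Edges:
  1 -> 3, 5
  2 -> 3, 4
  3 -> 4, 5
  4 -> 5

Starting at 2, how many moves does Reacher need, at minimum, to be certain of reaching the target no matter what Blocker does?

A0 = {5}
A1: add {1, 3, 4} — 1 (Reacher) has 1→5; 3 (Reacher) has 3→5; 4 (Reacher) has 4→5.
A2: add {2} — 2 (Reacher) has 2→3.
A2 = all vertices. Fixed point.
2 enters the attractor at level 2, so Reacher can force the target in 2 moves from there.

2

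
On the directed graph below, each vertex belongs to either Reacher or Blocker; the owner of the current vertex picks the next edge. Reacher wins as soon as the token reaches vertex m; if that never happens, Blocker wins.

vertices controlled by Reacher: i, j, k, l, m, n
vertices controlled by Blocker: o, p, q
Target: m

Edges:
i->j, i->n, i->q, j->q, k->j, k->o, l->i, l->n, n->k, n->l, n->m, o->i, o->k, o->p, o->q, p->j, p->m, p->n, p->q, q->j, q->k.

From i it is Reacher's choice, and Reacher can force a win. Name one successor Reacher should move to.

n

A0 = {m}
A1: add {n} — n (Reacher) has n→m.
A2: add {i, l} — i (Reacher) has i→n; l (Reacher) has l→n.
A3 = A2; e.g. j (Reacher) has no edge into A2. Fixed point.
From i, successor n is in the attractor (rank 1); the other successors j, q are not.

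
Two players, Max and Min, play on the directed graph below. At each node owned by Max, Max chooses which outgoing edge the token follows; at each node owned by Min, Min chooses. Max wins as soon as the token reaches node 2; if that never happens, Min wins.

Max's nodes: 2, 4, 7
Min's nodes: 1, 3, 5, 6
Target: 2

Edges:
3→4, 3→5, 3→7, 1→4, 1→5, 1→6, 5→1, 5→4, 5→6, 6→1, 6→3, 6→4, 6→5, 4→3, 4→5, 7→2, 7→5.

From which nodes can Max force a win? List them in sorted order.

2, 7

A0 = {2}
A1: add {7} — 7 (Max) has 7→2.
A2 = A1; e.g. 1 (Min) can still go to 4. Fixed point.
Max's winning region = {2, 7}.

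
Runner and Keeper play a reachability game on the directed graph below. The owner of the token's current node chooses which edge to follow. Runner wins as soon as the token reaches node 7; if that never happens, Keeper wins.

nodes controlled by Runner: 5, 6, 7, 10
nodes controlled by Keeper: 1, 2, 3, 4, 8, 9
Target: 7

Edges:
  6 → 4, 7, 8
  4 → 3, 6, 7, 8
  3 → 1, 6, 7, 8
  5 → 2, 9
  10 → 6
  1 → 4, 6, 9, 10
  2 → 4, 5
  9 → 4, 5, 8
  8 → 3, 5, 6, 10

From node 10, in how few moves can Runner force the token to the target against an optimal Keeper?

A0 = {7}
A1: add {6} — 6 (Runner) has 6→7.
A2: add {10} — 10 (Runner) has 10→6.
A3 = A2; e.g. 1 (Keeper) can still go to 4. Fixed point.
10 enters the attractor at level 2, so Runner can force the target in 2 moves from there.

2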